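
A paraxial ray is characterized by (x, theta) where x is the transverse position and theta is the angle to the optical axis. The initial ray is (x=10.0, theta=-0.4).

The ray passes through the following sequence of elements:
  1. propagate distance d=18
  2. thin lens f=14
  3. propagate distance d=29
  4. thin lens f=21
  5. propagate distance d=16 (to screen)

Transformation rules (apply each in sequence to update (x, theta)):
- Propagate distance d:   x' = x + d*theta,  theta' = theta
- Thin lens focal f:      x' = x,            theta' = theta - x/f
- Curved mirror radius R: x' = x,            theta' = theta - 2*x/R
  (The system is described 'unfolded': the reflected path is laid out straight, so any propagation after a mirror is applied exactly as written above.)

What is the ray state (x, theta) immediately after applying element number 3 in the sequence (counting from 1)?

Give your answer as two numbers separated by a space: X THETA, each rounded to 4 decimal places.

Initial: x=10.0000 theta=-0.4000
After 1 (propagate distance d=18): x=2.8000 theta=-0.4000
After 2 (thin lens f=14): x=2.8000 theta=-0.6000
After 3 (propagate distance d=29): x=-14.6000 theta=-0.6000
Rounded to 4 decimal places: x = -14.6000, theta = -0.6000

Answer: -14.6000 -0.6000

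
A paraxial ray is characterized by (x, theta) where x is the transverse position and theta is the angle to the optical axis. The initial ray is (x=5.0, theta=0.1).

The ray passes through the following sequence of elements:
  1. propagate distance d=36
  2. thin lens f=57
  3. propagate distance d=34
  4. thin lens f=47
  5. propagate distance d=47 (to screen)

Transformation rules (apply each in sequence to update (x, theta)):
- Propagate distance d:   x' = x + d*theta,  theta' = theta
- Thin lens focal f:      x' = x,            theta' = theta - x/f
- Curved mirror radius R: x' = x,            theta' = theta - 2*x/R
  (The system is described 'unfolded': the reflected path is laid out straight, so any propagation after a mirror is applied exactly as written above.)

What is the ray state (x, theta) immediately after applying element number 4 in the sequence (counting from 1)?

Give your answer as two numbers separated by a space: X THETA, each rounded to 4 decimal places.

Initial: x=5.0000 theta=0.1000
After 1 (propagate distance d=36): x=8.6000 theta=0.1000
After 2 (thin lens f=57): x=8.6000 theta=-29/570 (≈-0.0509)
After 3 (propagate distance d=34): x=1958/285 (≈6.8702) theta=-29/570 (≈-0.0509)
After 4 (thin lens f=47): x=1958/285 (≈6.8702) theta=-5279/26790 (≈-0.1971)
Rounded to 4 decimal places: x = 6.8702, theta = -0.1971

Answer: 6.8702 -0.1971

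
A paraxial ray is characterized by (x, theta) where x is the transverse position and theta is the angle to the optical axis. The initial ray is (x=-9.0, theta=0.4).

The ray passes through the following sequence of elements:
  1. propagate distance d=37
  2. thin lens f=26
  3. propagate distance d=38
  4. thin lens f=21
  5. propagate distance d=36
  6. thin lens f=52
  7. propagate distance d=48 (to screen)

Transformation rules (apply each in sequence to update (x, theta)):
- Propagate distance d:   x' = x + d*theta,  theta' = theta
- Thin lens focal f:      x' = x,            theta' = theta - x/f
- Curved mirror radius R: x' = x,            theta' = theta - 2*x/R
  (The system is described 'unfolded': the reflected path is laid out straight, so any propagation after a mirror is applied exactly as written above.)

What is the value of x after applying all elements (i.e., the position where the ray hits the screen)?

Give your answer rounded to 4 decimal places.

Answer: -20.3300

Derivation:
Initial: x=-9.0000 theta=0.4000
After 1 (propagate distance d=37): x=5.8000 theta=0.4000
After 2 (thin lens f=26): x=5.8000 theta=23/130 (≈0.1769)
After 3 (propagate distance d=38): x=814/65 (≈12.5231) theta=23/130 (≈0.1769)
After 4 (thin lens f=21): x=814/65 (≈12.5231) theta=-229/546 (≈-0.4194)
After 5 (propagate distance d=36): x=-1172/455 (≈-2.5758) theta=-229/546 (≈-0.4194)
After 6 (thin lens f=52): x=-1172/455 (≈-2.5758) theta=-13127/35490 (≈-0.3699)
After 7 (propagate distance d=48 (to screen)): x=-120252/5915 (≈-20.3300) theta=-13127/35490 (≈-0.3699)
Rounded to 4 decimal places: x = -20.3300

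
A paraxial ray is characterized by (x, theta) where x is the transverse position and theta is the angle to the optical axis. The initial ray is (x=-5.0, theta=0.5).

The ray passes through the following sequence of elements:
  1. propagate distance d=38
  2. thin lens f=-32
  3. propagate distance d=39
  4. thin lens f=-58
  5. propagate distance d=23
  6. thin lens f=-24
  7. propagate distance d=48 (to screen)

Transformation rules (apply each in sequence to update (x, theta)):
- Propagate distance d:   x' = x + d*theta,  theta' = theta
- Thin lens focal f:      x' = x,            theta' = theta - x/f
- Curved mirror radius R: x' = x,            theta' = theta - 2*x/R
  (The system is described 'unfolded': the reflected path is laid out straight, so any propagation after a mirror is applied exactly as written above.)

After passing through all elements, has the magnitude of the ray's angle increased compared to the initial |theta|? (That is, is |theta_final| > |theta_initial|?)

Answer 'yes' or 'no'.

Answer: yes

Derivation:
Initial: x=-5.0000 theta=0.5000
After 1 (propagate distance d=38): x=14.0000 theta=0.5000
After 2 (thin lens f=-32): x=14.0000 theta=0.9375
After 3 (propagate distance d=39): x=50.5625 theta=0.9375
After 4 (thin lens f=-58): x=50.5625 theta=1679/928 (≈1.8093)
After 5 (propagate distance d=23): x=85539/928 (≈92.1756) theta=1679/928 (≈1.8093)
After 6 (thin lens f=-24): x=85539/928 (≈92.1756) theta=41945/7424 (≈5.6499)
After 7 (propagate distance d=48 (to screen)): x=337209/928 (≈363.3718) theta=41945/7424 (≈5.6499)
|theta_initial|=0.5000 |theta_final|=41945/7424 (≈5.6499) -> increased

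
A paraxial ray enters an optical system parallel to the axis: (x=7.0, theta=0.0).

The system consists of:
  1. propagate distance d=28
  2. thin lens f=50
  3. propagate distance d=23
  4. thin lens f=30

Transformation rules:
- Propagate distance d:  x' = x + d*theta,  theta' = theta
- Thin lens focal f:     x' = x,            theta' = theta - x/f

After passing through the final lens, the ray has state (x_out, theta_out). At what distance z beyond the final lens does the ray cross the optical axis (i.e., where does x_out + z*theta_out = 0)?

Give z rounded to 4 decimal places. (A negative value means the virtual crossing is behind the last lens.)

Initial: x=7.0000 theta=0.0000
After 1 (propagate distance d=28): x=7.0000 theta=0.0000
After 2 (thin lens f=50): x=7.0000 theta=-0.1400
After 3 (propagate distance d=23): x=3.7800 theta=-0.1400
After 4 (thin lens f=30): x=3.7800 theta=-0.2660
z_focus = -x_out/theta_out = -(3.7800)/(-0.2660) = 270/19 ≈ 14.2105
Rounded to 4 decimal places: z = 14.2105

Answer: 14.2105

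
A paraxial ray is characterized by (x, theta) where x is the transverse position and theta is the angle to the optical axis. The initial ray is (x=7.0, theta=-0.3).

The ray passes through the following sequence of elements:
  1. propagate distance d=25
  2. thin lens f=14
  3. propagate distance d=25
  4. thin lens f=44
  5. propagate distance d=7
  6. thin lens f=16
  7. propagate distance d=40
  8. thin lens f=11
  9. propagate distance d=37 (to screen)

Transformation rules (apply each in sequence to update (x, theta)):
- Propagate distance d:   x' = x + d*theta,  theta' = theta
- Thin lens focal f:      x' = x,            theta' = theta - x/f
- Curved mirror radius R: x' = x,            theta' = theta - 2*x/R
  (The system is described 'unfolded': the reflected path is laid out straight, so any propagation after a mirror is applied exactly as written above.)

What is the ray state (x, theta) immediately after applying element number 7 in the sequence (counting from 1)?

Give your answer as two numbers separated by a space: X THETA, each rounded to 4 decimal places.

Answer: 7.6293 0.3864

Derivation:
Initial: x=7.0000 theta=-0.3000
After 1 (propagate distance d=25): x=-0.5000 theta=-0.3000
After 2 (thin lens f=14): x=-0.5000 theta=-37/140 (≈-0.2643)
After 3 (propagate distance d=25): x=-199/28 (≈-7.1071) theta=-37/140 (≈-0.2643)
After 4 (thin lens f=44): x=-199/28 (≈-7.1071) theta=-633/6160 (≈-0.1028)
After 5 (propagate distance d=7): x=-48211/6160 (≈-7.8265) theta=-633/6160 (≈-0.1028)
After 6 (thin lens f=16): x=-48211/6160 (≈-7.8265) theta=38083/98560 (≈0.3864)
After 7 (propagate distance d=40): x=93993/12320 (≈7.6293) theta=38083/98560 (≈0.3864)
Rounded to 4 decimal places: x = 7.6293, theta = 0.3864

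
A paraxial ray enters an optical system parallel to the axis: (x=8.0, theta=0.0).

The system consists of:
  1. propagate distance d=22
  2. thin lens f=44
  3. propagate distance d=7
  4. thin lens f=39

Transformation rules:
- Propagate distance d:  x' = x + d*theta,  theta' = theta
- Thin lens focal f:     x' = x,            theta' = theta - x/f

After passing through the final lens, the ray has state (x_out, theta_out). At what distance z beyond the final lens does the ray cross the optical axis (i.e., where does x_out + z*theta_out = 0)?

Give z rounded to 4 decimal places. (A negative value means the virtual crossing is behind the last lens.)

Answer: 18.9868

Derivation:
Initial: x=8.0000 theta=0.0000
After 1 (propagate distance d=22): x=8.0000 theta=0.0000
After 2 (thin lens f=44): x=8.0000 theta=-2/11 (≈-0.1818)
After 3 (propagate distance d=7): x=74/11 (≈6.7273) theta=-2/11 (≈-0.1818)
After 4 (thin lens f=39): x=74/11 (≈6.7273) theta=-152/429 (≈-0.3543)
z_focus = -x_out/theta_out = -(74/11)/(-152/429) = 1443/76 ≈ 18.9868
Rounded to 4 decimal places: z = 18.9868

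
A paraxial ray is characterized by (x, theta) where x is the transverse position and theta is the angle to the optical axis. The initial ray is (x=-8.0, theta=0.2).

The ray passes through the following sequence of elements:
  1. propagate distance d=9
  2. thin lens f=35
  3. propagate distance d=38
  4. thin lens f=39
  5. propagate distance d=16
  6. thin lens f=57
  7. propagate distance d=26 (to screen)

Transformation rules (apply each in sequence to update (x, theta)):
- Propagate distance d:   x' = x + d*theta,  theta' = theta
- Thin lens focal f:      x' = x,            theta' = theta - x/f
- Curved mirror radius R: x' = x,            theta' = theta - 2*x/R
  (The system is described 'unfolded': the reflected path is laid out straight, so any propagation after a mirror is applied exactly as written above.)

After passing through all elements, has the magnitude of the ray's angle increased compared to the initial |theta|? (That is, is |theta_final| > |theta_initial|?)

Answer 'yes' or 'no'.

Initial: x=-8.0000 theta=0.2000
After 1 (propagate distance d=9): x=-6.2000 theta=0.2000
After 2 (thin lens f=35): x=-6.2000 theta=66/175 (≈0.3771)
After 3 (propagate distance d=38): x=1423/175 (≈8.1314) theta=66/175 (≈0.3771)
After 4 (thin lens f=39): x=1423/175 (≈8.1314) theta=1151/6825 (≈0.1686)
After 5 (propagate distance d=16): x=10559/975 (≈10.8297) theta=1151/6825 (≈0.1686)
After 6 (thin lens f=57): x=10559/975 (≈10.8297) theta=-8306/389025 (≈-0.0214)
After 7 (propagate distance d=26 (to screen)): x=799417/77805 (≈10.2746) theta=-8306/389025 (≈-0.0214)
|theta_initial|=0.2000 |theta_final|=8306/389025 (≈0.0214) -> not increased

Answer: no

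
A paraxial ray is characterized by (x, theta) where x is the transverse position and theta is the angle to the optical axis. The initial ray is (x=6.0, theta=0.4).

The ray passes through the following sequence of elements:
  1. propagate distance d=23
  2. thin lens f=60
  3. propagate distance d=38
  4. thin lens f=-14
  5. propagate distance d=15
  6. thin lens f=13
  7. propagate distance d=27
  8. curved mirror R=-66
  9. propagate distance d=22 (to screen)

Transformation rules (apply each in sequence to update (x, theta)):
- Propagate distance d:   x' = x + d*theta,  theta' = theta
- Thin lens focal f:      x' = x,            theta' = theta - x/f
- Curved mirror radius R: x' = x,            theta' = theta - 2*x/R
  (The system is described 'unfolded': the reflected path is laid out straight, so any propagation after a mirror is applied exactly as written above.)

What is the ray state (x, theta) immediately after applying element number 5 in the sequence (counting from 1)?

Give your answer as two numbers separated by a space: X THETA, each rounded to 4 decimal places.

Initial: x=6.0000 theta=0.4000
After 1 (propagate distance d=23): x=15.2000 theta=0.4000
After 2 (thin lens f=60): x=15.2000 theta=11/75 (≈0.1467)
After 3 (propagate distance d=38): x=1558/75 (≈20.7733) theta=11/75 (≈0.1467)
After 4 (thin lens f=-14): x=1558/75 (≈20.7733) theta=856/525 (≈1.6305)
After 5 (propagate distance d=15): x=23746/525 (≈45.2305) theta=856/525 (≈1.6305)
Rounded to 4 decimal places: x = 45.2305, theta = 1.6305

Answer: 45.2305 1.6305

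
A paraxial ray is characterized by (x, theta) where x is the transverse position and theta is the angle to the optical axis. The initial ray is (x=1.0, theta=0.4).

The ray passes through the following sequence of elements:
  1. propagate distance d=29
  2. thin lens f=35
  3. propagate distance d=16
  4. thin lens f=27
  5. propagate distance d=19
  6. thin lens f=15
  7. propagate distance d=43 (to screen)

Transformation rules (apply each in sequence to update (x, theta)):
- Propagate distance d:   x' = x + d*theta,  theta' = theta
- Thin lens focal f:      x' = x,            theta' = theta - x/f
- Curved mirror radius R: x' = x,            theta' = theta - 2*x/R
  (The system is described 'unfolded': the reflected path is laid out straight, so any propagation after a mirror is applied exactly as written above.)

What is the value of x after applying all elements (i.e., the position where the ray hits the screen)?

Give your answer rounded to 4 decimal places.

Initial: x=1.0000 theta=0.4000
After 1 (propagate distance d=29): x=12.6000 theta=0.4000
After 2 (thin lens f=35): x=12.6000 theta=0.0400
After 3 (propagate distance d=16): x=13.2400 theta=0.0400
After 4 (thin lens f=27): x=13.2400 theta=-304/675 (≈-0.4504)
After 5 (propagate distance d=19): x=3161/675 (≈4.6830) theta=-304/675 (≈-0.4504)
After 6 (thin lens f=15): x=3161/675 (≈4.6830) theta=-7721/10125 (≈-0.7626)
After 7 (propagate distance d=43 (to screen)): x=-284588/10125 (≈-28.1075) theta=-7721/10125 (≈-0.7626)
Rounded to 4 decimal places: x = -28.1075

Answer: -28.1075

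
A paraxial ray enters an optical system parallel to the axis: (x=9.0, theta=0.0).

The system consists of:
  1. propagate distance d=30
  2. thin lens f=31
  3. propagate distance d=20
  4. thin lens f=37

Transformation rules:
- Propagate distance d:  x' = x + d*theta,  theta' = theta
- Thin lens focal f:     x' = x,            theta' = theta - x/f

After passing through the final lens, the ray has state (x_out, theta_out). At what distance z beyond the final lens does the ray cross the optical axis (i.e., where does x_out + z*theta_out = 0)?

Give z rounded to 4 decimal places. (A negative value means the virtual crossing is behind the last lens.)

Initial: x=9.0000 theta=0.0000
After 1 (propagate distance d=30): x=9.0000 theta=0.0000
After 2 (thin lens f=31): x=9.0000 theta=-9/31 (≈-0.2903)
After 3 (propagate distance d=20): x=99/31 (≈3.1935) theta=-9/31 (≈-0.2903)
After 4 (thin lens f=37): x=99/31 (≈3.1935) theta=-432/1147 (≈-0.3766)
z_focus = -x_out/theta_out = -(99/31)/(-432/1147) = 407/48 ≈ 8.4792
Rounded to 4 decimal places: z = 8.4792

Answer: 8.4792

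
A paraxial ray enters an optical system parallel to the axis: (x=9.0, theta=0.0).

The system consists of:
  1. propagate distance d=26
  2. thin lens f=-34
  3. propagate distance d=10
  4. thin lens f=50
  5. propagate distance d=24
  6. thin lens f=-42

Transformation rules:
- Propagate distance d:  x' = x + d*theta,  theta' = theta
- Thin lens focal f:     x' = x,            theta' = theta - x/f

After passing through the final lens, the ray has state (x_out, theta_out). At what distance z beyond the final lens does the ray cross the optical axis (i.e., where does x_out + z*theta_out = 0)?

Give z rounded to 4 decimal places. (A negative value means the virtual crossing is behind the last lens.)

Initial: x=9.0000 theta=0.0000
After 1 (propagate distance d=26): x=9.0000 theta=0.0000
After 2 (thin lens f=-34): x=9.0000 theta=9/34 (≈0.2647)
After 3 (propagate distance d=10): x=198/17 (≈11.6471) theta=9/34 (≈0.2647)
After 4 (thin lens f=50): x=198/17 (≈11.6471) theta=27/850 (≈0.0318)
After 5 (propagate distance d=24): x=5274/425 (≈12.4094) theta=27/850 (≈0.0318)
After 6 (thin lens f=-42): x=5274/425 (≈12.4094) theta=1947/5950 (≈0.3272)
z_focus = -x_out/theta_out = -(5274/425)/(1947/5950) = -24612/649 ≈ -37.9230
Rounded to 4 decimal places: z = -37.9230

Answer: -37.9230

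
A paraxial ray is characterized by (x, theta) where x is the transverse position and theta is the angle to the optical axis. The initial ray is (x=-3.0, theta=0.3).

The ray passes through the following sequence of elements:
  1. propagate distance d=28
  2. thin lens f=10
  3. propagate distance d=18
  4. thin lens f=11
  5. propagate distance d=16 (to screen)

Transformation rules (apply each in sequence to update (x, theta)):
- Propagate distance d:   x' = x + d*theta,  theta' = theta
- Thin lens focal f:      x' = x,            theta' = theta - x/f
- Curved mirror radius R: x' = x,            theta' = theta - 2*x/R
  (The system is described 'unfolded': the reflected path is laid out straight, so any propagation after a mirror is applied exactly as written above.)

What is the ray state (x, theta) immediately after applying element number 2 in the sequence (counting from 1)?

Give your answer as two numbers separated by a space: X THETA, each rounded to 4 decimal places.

Answer: 5.4000 -0.2400

Derivation:
Initial: x=-3.0000 theta=0.3000
After 1 (propagate distance d=28): x=5.4000 theta=0.3000
After 2 (thin lens f=10): x=5.4000 theta=-0.2400
Rounded to 4 decimal places: x = 5.4000, theta = -0.2400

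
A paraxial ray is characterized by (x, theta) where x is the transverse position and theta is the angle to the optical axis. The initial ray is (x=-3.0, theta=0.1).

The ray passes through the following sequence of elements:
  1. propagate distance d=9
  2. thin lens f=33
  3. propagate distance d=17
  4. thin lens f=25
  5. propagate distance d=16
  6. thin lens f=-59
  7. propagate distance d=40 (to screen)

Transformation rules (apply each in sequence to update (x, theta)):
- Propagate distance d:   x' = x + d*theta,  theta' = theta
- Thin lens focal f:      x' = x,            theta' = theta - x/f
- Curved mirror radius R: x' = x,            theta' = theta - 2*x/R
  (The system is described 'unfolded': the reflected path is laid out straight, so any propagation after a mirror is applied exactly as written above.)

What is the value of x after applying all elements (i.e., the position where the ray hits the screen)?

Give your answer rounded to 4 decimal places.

Answer: 10.2596

Derivation:
Initial: x=-3.0000 theta=0.1000
After 1 (propagate distance d=9): x=-2.1000 theta=0.1000
After 2 (thin lens f=33): x=-2.1000 theta=9/55 (≈0.1636)
After 3 (propagate distance d=17): x=15/22 (≈0.6818) theta=9/55 (≈0.1636)
After 4 (thin lens f=25): x=15/22 (≈0.6818) theta=3/22 (≈0.1364)
After 5 (propagate distance d=16): x=63/22 (≈2.8636) theta=3/22 (≈0.1364)
After 6 (thin lens f=-59): x=63/22 (≈2.8636) theta=120/649 (≈0.1849)
After 7 (propagate distance d=40 (to screen)): x=13317/1298 (≈10.2596) theta=120/649 (≈0.1849)
Rounded to 4 decimal places: x = 10.2596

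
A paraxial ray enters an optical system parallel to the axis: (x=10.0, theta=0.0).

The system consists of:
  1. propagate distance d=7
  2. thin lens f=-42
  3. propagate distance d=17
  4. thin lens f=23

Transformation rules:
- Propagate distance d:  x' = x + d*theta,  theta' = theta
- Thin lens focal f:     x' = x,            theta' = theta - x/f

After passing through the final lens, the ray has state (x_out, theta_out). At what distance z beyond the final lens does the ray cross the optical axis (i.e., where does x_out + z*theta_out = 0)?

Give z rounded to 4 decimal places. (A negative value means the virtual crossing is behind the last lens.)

Answer: 37.6944

Derivation:
Initial: x=10.0000 theta=0.0000
After 1 (propagate distance d=7): x=10.0000 theta=0.0000
After 2 (thin lens f=-42): x=10.0000 theta=5/21 (≈0.2381)
After 3 (propagate distance d=17): x=295/21 (≈14.0476) theta=5/21 (≈0.2381)
After 4 (thin lens f=23): x=295/21 (≈14.0476) theta=-60/161 (≈-0.3727)
z_focus = -x_out/theta_out = -(295/21)/(-60/161) = 1357/36 ≈ 37.6944
Rounded to 4 decimal places: z = 37.6944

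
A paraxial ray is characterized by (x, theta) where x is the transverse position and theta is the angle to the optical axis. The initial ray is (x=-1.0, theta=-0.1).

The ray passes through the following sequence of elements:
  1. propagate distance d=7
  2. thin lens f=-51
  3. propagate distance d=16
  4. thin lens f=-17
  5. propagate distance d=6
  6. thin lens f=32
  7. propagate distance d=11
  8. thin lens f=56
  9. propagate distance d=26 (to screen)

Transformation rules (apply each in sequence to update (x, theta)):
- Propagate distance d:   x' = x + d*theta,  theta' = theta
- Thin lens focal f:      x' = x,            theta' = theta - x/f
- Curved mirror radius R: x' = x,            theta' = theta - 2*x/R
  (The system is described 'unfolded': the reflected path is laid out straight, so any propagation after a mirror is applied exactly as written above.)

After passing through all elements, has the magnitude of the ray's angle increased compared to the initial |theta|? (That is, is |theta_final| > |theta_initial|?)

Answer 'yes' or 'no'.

Initial: x=-1.0000 theta=-0.1000
After 1 (propagate distance d=7): x=-1.7000 theta=-0.1000
After 2 (thin lens f=-51): x=-1.7000 theta=-2/15 (≈-0.1333)
After 3 (propagate distance d=16): x=-23/6 (≈-3.8333) theta=-2/15 (≈-0.1333)
After 4 (thin lens f=-17): x=-23/6 (≈-3.8333) theta=-61/170 (≈-0.3588)
After 5 (propagate distance d=6): x=-3053/510 (≈-5.9863) theta=-61/170 (≈-0.3588)
After 6 (thin lens f=32): x=-3053/510 (≈-5.9863) theta=-2803/16320 (≈-0.1718)
After 7 (propagate distance d=11): x=-42843/5440 (≈-7.8756) theta=-2803/16320 (≈-0.1718)
After 8 (thin lens f=56): x=-42843/5440 (≈-7.8756) theta=-28439/913920 (≈-0.0311)
After 9 (propagate distance d=26 (to screen)): x=-3968519/456960 (≈-8.6846) theta=-28439/913920 (≈-0.0311)
|theta_initial|=0.1000 |theta_final|=28439/913920 (≈0.0311) -> not increased

Answer: no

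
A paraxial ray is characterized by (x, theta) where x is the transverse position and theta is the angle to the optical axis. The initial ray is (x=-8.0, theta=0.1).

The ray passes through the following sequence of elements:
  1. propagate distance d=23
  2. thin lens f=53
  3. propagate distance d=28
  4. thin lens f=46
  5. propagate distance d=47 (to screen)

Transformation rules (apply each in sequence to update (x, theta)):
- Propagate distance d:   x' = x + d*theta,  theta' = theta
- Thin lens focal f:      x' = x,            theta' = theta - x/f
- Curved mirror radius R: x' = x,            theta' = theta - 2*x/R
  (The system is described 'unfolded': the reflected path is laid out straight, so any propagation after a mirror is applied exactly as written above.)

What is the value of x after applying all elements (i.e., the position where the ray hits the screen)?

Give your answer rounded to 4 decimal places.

Answer: 9.7523

Derivation:
Initial: x=-8.0000 theta=0.1000
After 1 (propagate distance d=23): x=-5.7000 theta=0.1000
After 2 (thin lens f=53): x=-5.7000 theta=11/53 (≈0.2075)
After 3 (propagate distance d=28): x=59/530 (≈0.1113) theta=11/53 (≈0.2075)
After 4 (thin lens f=46): x=59/530 (≈0.1113) theta=5001/24380 (≈0.2051)
After 5 (propagate distance d=47 (to screen)): x=237761/24380 (≈9.7523) theta=5001/24380 (≈0.2051)
Rounded to 4 decimal places: x = 9.7523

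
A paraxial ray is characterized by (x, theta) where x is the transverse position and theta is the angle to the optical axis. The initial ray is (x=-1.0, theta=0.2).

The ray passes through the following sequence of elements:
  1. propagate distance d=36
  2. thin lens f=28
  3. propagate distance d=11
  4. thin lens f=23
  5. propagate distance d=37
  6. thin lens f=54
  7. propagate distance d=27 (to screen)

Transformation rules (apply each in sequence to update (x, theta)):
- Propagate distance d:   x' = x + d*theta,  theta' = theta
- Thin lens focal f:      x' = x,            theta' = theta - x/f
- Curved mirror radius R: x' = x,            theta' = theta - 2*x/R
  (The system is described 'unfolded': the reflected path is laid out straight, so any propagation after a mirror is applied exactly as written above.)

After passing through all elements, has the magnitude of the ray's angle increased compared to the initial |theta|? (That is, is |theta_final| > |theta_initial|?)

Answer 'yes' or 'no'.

Answer: no

Derivation:
Initial: x=-1.0000 theta=0.2000
After 1 (propagate distance d=36): x=6.2000 theta=0.2000
After 2 (thin lens f=28): x=6.2000 theta=-3/140 (≈-0.0214)
After 3 (propagate distance d=11): x=167/28 (≈5.9643) theta=-3/140 (≈-0.0214)
After 4 (thin lens f=23): x=167/28 (≈5.9643) theta=-226/805 (≈-0.2807)
After 5 (propagate distance d=37): x=-14243/3220 (≈-4.4233) theta=-226/805 (≈-0.2807)
After 6 (thin lens f=54): x=-14243/3220 (≈-4.4233) theta=-4939/24840 (≈-0.1988)
After 7 (propagate distance d=27 (to screen)): x=-63059/6440 (≈-9.7918) theta=-4939/24840 (≈-0.1988)
|theta_initial|=0.2000 |theta_final|=4939/24840 (≈0.1988) -> not increased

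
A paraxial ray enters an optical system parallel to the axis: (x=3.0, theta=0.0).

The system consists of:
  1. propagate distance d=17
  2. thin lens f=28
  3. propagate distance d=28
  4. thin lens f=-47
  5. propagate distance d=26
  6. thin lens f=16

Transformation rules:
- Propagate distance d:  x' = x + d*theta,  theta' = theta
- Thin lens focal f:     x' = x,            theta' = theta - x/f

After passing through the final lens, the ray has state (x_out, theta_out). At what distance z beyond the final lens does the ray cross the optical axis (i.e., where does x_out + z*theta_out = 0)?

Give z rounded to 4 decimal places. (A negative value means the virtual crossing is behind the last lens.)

Initial: x=3.0000 theta=0.0000
After 1 (propagate distance d=17): x=3.0000 theta=0.0000
After 2 (thin lens f=28): x=3.0000 theta=-3/28 (≈-0.1071)
After 3 (propagate distance d=28): x=0.0000 theta=-3/28 (≈-0.1071)
After 4 (thin lens f=-47): x=0.0000 theta=-3/28 (≈-0.1071)
After 5 (propagate distance d=26): x=-39/14 (≈-2.7857) theta=-3/28 (≈-0.1071)
After 6 (thin lens f=16): x=-39/14 (≈-2.7857) theta=15/224 (≈0.0670)
z_focus = -x_out/theta_out = -(-39/14)/(15/224) = 41.6000
Rounded to 4 decimal places: z = 41.6000

Answer: 41.6000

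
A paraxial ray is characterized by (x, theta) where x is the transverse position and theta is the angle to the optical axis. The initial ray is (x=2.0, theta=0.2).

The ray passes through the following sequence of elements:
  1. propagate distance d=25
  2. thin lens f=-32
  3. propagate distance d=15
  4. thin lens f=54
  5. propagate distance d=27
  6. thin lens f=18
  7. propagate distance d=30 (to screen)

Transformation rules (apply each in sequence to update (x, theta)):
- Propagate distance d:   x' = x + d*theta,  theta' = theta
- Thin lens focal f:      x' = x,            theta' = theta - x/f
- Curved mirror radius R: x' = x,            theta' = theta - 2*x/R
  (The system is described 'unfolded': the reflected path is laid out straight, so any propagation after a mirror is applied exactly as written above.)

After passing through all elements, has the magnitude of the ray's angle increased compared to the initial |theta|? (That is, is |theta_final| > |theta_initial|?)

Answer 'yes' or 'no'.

Answer: yes

Derivation:
Initial: x=2.0000 theta=0.2000
After 1 (propagate distance d=25): x=7.0000 theta=0.2000
After 2 (thin lens f=-32): x=7.0000 theta=67/160 (≈0.4188)
After 3 (propagate distance d=15): x=425/32 (≈13.2813) theta=67/160 (≈0.4188)
After 4 (thin lens f=54): x=425/32 (≈13.2813) theta=1493/8640 (≈0.1728)
After 5 (propagate distance d=27): x=5743/320 (≈17.9469) theta=1493/8640 (≈0.1728)
After 6 (thin lens f=18): x=5743/320 (≈17.9469) theta=-14243/17280 (≈-0.8242)
After 7 (propagate distance d=30 (to screen)): x=-2441/360 (≈-6.7806) theta=-14243/17280 (≈-0.8242)
|theta_initial|=0.2000 |theta_final|=14243/17280 (≈0.8242) -> increased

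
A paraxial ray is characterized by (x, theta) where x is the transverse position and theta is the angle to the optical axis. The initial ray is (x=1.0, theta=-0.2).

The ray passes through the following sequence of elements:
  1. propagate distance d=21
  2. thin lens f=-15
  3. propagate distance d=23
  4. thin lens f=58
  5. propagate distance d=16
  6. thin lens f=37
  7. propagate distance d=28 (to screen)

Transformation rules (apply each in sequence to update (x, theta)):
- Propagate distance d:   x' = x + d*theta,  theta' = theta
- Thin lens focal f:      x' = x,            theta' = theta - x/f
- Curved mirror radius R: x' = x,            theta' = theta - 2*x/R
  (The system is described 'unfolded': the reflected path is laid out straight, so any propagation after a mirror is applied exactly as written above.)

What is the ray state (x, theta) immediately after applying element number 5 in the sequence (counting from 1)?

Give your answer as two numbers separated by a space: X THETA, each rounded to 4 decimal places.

Answer: -15.8147 -0.1943

Derivation:
Initial: x=1.0000 theta=-0.2000
After 1 (propagate distance d=21): x=-3.2000 theta=-0.2000
After 2 (thin lens f=-15): x=-3.2000 theta=-31/75 (≈-0.4133)
After 3 (propagate distance d=23): x=-953/75 (≈-12.7067) theta=-31/75 (≈-0.4133)
After 4 (thin lens f=58): x=-953/75 (≈-12.7067) theta=-169/870 (≈-0.1943)
After 5 (propagate distance d=16): x=-34397/2175 (≈-15.8147) theta=-169/870 (≈-0.1943)
Rounded to 4 decimal places: x = -15.8147, theta = -0.1943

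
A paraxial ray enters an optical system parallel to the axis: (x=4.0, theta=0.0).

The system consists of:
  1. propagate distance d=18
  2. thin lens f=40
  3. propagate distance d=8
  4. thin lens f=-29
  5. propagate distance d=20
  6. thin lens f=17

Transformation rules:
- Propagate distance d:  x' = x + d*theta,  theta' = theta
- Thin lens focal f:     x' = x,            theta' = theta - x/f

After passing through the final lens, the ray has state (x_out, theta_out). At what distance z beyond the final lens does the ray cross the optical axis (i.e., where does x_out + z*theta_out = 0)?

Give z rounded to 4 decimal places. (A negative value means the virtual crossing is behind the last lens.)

Answer: 17.9253

Derivation:
Initial: x=4.0000 theta=0.0000
After 1 (propagate distance d=18): x=4.0000 theta=0.0000
After 2 (thin lens f=40): x=4.0000 theta=-0.1000
After 3 (propagate distance d=8): x=3.2000 theta=-0.1000
After 4 (thin lens f=-29): x=3.2000 theta=3/290 (≈0.0103)
After 5 (propagate distance d=20): x=494/145 (≈3.4069) theta=3/290 (≈0.0103)
After 6 (thin lens f=17): x=494/145 (≈3.4069) theta=-937/4930 (≈-0.1901)
z_focus = -x_out/theta_out = -(494/145)/(-937/4930) = 16796/937 ≈ 17.9253
Rounded to 4 decimal places: z = 17.9253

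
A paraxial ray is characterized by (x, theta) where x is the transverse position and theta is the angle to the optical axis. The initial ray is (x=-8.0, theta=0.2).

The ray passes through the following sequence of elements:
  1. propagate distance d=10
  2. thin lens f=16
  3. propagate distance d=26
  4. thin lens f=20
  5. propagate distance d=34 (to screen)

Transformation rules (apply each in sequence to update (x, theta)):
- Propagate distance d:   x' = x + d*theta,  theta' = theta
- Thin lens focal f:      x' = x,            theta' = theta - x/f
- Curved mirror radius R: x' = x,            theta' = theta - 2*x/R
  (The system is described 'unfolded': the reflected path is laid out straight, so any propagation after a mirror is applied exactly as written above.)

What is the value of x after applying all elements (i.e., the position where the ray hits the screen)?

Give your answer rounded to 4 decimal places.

Answer: 13.2850

Derivation:
Initial: x=-8.0000 theta=0.2000
After 1 (propagate distance d=10): x=-6.0000 theta=0.2000
After 2 (thin lens f=16): x=-6.0000 theta=0.5750
After 3 (propagate distance d=26): x=8.9500 theta=0.5750
After 4 (thin lens f=20): x=8.9500 theta=0.1275
After 5 (propagate distance d=34 (to screen)): x=13.2850 theta=0.1275
Rounded to 4 decimal places: x = 13.2850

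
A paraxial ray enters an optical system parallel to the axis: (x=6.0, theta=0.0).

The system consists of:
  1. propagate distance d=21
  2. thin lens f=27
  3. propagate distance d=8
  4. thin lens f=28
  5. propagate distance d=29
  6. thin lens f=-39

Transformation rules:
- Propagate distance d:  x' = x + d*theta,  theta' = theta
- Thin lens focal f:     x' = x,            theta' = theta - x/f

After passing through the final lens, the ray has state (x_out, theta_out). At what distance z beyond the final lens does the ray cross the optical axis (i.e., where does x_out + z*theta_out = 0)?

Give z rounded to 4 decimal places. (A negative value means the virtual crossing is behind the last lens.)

Answer: -12.1655

Derivation:
Initial: x=6.0000 theta=0.0000
After 1 (propagate distance d=21): x=6.0000 theta=0.0000
After 2 (thin lens f=27): x=6.0000 theta=-2/9 (≈-0.2222)
After 3 (propagate distance d=8): x=38/9 (≈4.2222) theta=-2/9 (≈-0.2222)
After 4 (thin lens f=28): x=38/9 (≈4.2222) theta=-47/126 (≈-0.3730)
After 5 (propagate distance d=29): x=-277/42 (≈-6.5952) theta=-47/126 (≈-0.3730)
After 6 (thin lens f=-39): x=-277/42 (≈-6.5952) theta=-148/273 (≈-0.5421)
z_focus = -x_out/theta_out = -(-277/42)/(-148/273) = -3601/296 ≈ -12.1655
Rounded to 4 decimal places: z = -12.1655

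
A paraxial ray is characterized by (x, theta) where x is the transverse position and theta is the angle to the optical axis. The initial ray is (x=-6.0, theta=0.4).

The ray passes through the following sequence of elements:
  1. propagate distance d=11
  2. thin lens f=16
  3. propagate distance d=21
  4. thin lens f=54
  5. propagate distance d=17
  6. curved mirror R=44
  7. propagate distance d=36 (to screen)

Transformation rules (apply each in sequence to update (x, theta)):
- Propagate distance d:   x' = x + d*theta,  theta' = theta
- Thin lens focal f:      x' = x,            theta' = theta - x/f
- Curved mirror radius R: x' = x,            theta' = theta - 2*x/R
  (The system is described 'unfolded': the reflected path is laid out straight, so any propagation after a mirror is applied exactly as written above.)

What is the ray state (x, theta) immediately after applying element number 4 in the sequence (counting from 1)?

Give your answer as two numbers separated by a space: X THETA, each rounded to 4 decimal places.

Initial: x=-6.0000 theta=0.4000
After 1 (propagate distance d=11): x=-1.6000 theta=0.4000
After 2 (thin lens f=16): x=-1.6000 theta=0.5000
After 3 (propagate distance d=21): x=8.9000 theta=0.5000
After 4 (thin lens f=54): x=8.9000 theta=181/540 (≈0.3352)
Rounded to 4 decimal places: x = 8.9000, theta = 0.3352

Answer: 8.9000 0.3352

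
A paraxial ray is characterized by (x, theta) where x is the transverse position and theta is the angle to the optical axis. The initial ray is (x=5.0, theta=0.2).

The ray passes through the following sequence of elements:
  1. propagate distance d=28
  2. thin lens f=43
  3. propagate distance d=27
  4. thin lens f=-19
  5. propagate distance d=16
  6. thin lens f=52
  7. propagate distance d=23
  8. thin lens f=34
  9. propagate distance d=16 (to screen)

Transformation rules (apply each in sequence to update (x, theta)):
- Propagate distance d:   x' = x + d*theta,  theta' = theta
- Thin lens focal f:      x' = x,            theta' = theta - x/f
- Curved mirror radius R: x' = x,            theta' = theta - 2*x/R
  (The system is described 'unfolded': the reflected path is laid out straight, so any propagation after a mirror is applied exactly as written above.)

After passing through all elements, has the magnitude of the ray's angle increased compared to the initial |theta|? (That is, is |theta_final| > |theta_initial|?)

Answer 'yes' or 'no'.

Answer: yes

Derivation:
Initial: x=5.0000 theta=0.2000
After 1 (propagate distance d=28): x=10.6000 theta=0.2000
After 2 (thin lens f=43): x=10.6000 theta=-2/43 (≈-0.0465)
After 3 (propagate distance d=27): x=2009/215 (≈9.3442) theta=-2/43 (≈-0.0465)
After 4 (thin lens f=-19): x=2009/215 (≈9.3442) theta=1819/4085 (≈0.4453)
After 5 (propagate distance d=16): x=13455/817 (≈16.4688) theta=1819/4085 (≈0.4453)
After 6 (thin lens f=52): x=13455/817 (≈16.4688) theta=2101/16340 (≈0.1286)
After 7 (propagate distance d=23): x=317423/16340 (≈19.4261) theta=2101/16340 (≈0.1286)
After 8 (thin lens f=34): x=317423/16340 (≈19.4261) theta=-245989/555560 (≈-0.4428)
After 9 (propagate distance d=16 (to screen)): x=3428279/277780 (≈12.3417) theta=-245989/555560 (≈-0.4428)
|theta_initial|=0.2000 |theta_final|=245989/555560 (≈0.4428) -> increased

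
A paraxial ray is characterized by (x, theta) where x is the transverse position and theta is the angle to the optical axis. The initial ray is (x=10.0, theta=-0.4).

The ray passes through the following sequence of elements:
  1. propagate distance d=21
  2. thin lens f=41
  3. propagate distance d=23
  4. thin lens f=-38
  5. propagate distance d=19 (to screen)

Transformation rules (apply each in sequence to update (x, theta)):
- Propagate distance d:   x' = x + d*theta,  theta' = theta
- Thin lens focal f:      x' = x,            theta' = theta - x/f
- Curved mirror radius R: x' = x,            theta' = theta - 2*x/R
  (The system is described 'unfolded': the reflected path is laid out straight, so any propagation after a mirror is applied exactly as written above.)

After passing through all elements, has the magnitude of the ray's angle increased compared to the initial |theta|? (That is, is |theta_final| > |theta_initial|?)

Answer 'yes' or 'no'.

Initial: x=10.0000 theta=-0.4000
After 1 (propagate distance d=21): x=1.6000 theta=-0.4000
After 2 (thin lens f=41): x=1.6000 theta=-18/41 (≈-0.4390)
After 3 (propagate distance d=23): x=-1742/205 (≈-8.4976) theta=-18/41 (≈-0.4390)
After 4 (thin lens f=-38): x=-1742/205 (≈-8.4976) theta=-2581/3895 (≈-0.6626)
After 5 (propagate distance d=19 (to screen)): x=-4323/205 (≈-21.0878) theta=-2581/3895 (≈-0.6626)
|theta_initial|=0.4000 |theta_final|=2581/3895 (≈0.6626) -> increased

Answer: yes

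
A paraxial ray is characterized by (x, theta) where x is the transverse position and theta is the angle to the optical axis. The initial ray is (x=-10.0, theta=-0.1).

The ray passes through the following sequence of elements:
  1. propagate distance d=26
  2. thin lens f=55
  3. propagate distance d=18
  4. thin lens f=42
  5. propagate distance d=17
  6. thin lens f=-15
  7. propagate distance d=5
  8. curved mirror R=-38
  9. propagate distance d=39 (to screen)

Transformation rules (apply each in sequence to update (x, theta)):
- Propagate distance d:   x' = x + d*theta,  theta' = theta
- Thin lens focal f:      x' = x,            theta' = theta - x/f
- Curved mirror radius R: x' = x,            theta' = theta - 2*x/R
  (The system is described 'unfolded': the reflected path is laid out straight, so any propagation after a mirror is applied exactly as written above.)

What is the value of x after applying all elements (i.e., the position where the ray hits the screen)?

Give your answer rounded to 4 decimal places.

Initial: x=-10.0000 theta=-0.1000
After 1 (propagate distance d=26): x=-12.6000 theta=-0.1000
After 2 (thin lens f=55): x=-12.6000 theta=71/550 (≈0.1291)
After 3 (propagate distance d=18): x=-2826/275 (≈-10.2764) theta=71/550 (≈0.1291)
After 4 (thin lens f=42): x=-2826/275 (≈-10.2764) theta=1439/3850 (≈0.3738)
After 5 (propagate distance d=17): x=-15101/3850 (≈-3.9223) theta=1439/3850 (≈0.3738)
After 6 (thin lens f=-15): x=-15101/3850 (≈-3.9223) theta=3242/28875 (≈0.1123)
After 7 (propagate distance d=5): x=-3529/1050 (≈-3.3610) theta=3242/28875 (≈0.1123)
After 8 (curved mirror R=-38): x=-3529/1050 (≈-3.3610) theta=-23633/365750 (≈-0.0646)
After 9 (propagate distance d=39 (to screen)): x=-460919/78375 (≈-5.8809) theta=-23633/365750 (≈-0.0646)
Rounded to 4 decimal places: x = -5.8809

Answer: -5.8809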